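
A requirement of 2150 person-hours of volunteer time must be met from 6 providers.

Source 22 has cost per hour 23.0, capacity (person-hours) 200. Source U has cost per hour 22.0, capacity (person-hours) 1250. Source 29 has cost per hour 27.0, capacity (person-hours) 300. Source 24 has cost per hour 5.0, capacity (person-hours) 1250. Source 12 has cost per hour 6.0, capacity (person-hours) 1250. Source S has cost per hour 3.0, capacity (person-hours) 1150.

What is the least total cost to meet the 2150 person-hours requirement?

Fill from the cheapest provider first.
Take 1150 from Source S at 3.0 — need 1000 more.
Source 24 (5.0): take the remaining 1000 — done.
Source 12, Source U, Source 22, Source 29: unused.
Cost = 1150×3.0 + 1000×5.0 = 8450.

8450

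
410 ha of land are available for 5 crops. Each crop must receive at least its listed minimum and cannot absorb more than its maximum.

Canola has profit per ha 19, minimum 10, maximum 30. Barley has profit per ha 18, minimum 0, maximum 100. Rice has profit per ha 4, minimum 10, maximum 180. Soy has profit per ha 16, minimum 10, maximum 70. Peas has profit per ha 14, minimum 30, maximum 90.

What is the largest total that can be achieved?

5230

Meeting every minimum uses 10+0+10+10+30 = 60 ha, leaving 350.
Order the crops by profit per ha: Canola 19 > Barley 18 > Soy 16 > Peas 14 > Rice 4.
Canola: +20 to 30 (cap) — 330 left.
Barley: +100 to 100 (cap) — 230 left.
Soy takes 60 more to reach its cap of 70 — 170 left.
Peas: +60 to 90 (cap) — 110 left.
Only 110 left; Rice takes them to reach 120.
Total = 19×30 + 18×100 + 4×120 + 16×70 + 14×90 = 5230.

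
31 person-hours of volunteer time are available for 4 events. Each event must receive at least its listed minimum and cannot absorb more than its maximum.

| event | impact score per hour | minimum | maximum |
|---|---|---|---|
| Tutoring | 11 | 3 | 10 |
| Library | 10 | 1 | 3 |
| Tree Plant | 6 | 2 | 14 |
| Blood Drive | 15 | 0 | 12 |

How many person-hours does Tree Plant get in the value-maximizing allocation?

Meeting every minimum uses 3+1+2+0 = 6 person-hours, leaving 25.
Rank by impact score per hour: Blood Drive 15 > Tutoring 11 > Library 10 > Tree Plant 6.
Give Blood Drive 12 more to hit its cap of 12 ; 13 left.
Tutoring: +7 to 10 (cap) ; 6 left.
Give Library 2 more to hit its cap of 3 ; 4 left.
Tree Plant: +4 (room for 12) → 6. Pool exhausted.

6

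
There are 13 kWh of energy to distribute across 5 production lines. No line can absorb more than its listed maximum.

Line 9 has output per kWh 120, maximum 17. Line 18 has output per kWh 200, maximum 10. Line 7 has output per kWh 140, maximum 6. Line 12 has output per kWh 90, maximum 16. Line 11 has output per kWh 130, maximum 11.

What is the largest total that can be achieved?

Order the production lines by output per kWh: Line 18 200 > Line 7 140 > Line 11 130 > Line 9 120 > Line 12 90.
Line 18: +10 to 10 (cap) ; 3 left.
Line 7: +3 (room for 6) → 3. Pool exhausted.
Total = 200×10 + 140×3 = 2420.

2420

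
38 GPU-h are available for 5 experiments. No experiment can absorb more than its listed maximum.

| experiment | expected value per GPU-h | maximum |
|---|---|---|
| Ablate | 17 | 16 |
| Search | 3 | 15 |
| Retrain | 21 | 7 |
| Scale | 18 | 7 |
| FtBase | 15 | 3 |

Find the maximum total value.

605

Rank by expected value per GPU-h: Retrain 21 > Scale 18 > Ablate 17 > FtBase 15 > Search 3.
Retrain takes 7 to reach its cap of 7 — 31 left.
Scale: +7 to 7 (cap) — 24 left.
Give Ablate 16 to hit its cap of 16 — 8 left.
FtBase takes 3 to reach its cap of 3 — 5 left.
Search has room for 15 but only 5 remain, so it gets 5.
Total = 17×16 + 3×5 + 21×7 + 18×7 + 15×3 = 605.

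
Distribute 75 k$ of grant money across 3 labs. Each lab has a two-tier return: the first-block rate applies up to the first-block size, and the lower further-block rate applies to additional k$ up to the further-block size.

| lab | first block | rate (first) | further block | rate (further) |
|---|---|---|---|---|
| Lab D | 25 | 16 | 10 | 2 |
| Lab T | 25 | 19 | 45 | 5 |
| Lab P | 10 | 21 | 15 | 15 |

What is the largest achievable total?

Rank every tier by rate: Lab P/T1 21 > Lab T/T1 19 > Lab D/T1 16 > Lab P/T2 15 > Lab T/T2 5 > Lab D/T2 2.
Lab P/T1 (21): +10 → 65 left.
Lab T T1 at 19: fill all 25 → 40 left.
Lab D/T1 (16): +25 → 15 left.
Lab P T2 at 15: fill all 15 → 0 left.
Total = 21×10 + 19×25 + 16×25 + 15×15 = 1310.

1310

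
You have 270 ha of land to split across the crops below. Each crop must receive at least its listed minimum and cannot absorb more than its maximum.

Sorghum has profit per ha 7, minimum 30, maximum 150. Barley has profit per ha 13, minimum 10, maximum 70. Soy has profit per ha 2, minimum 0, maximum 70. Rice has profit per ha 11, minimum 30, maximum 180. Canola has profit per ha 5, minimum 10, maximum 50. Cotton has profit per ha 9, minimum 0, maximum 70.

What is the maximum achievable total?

2930

Meeting every minimum uses 30+10+0+30+10+0 = 80 ha, leaving 190.
Rank by profit per ha: Barley 13 > Rice 11 > Cotton 9 > Sorghum 7 > Canola 5 > Soy 2.
Barley: +60 to 70 (cap) → 130 left.
Only 130 left; Rice takes them to reach 160.
Total = 7×30 + 13×70 + 11×160 + 5×10 = 2930.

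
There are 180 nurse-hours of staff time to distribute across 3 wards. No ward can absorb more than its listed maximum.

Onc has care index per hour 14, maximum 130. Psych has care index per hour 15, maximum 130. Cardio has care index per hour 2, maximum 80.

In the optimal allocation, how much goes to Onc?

50

Order the wards by care index per hour: Psych 15 > Onc 14 > Cardio 2.
Psych: +130 to 130 (cap) → 50 left.
Only 50 left; Onc takes them to reach 50.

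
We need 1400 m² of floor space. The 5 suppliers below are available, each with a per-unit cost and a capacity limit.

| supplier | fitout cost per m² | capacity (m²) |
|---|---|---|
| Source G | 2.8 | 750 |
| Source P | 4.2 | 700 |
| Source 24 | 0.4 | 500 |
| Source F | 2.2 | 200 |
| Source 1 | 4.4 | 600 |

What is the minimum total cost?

2600

Fill from the cheapest supplier first.
Source 24 at 0.4: take all 500 m² ; 900 still needed.
Take 200 from Source F at 2.2 ; need 700 more.
Source G at 2.8: take 700 of its 750 ; requirement met.
Source P, Source 1: unused.
Cost = 500×0.4 + 200×2.2 + 700×2.8 = 2600.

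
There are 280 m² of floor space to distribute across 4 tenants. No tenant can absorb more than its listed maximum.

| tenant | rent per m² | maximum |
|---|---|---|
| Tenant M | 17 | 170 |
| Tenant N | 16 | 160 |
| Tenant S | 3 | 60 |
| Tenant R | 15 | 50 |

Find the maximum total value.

4650

Rank by rent per m²: Tenant M 17 > Tenant N 16 > Tenant R 15 > Tenant S 3.
Give Tenant M 170 to hit its cap of 170 → 110 left.
Tenant N has room for 160 but only 110 remain, so it gets 110.
Total = 17×170 + 16×110 = 4650.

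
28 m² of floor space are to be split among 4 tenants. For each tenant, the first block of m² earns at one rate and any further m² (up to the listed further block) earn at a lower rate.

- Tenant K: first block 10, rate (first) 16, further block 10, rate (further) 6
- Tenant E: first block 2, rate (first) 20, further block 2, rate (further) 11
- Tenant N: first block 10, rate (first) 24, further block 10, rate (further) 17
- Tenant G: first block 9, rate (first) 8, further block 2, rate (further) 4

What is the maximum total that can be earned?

546

Treat each block as its own option and order by rate: Tenant N/T1 24 > Tenant E/T1 20 > Tenant N/T2 17 > Tenant K/T1 16 > Tenant E/T2 11 > Tenant G/T1 8 > Tenant K/T2 6 > Tenant G/T2 4.
Tenant N/T1 (24): +10 — 18 left.
Tenant E T1 at 20: fill all 2 — 16 left.
Tenant N T2 at 17: fill all 10 — 6 left.
Tenant K T1 at 16: only 6 left, fill 6.
Total = 24×10 + 20×2 + 17×10 + 16×6 = 546.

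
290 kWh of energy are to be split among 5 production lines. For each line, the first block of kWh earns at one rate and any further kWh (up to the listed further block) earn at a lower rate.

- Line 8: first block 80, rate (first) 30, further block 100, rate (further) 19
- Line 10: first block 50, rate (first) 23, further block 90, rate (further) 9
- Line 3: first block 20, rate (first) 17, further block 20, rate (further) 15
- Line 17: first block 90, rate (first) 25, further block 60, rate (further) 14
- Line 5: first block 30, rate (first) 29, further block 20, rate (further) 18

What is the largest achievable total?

Rank every tier by rate: Line 8/tier1 30 > Line 5/tier1 29 > Line 17/tier1 25 > Line 10/tier1 23 > Line 8/tier2 19 > Line 5/tier2 18 > Line 3/tier1 17 > Line 3/tier2 15 > Line 17/tier2 14 > Line 10/tier2 9.
Fill Line 8 tier1 block (80 at 30) ; 210 left.
Line 5 tier1 at 29: fill all 30 ; 180 left.
Fill Line 17 tier1 block (90 at 25) ; 90 left.
Line 10/tier1 (23): +50 ; 40 left.
40 remain; put them into Line 8 tier2 at 19.
Total = 30×80 + 29×30 + 25×90 + 23×50 + 19×40 = 7430.

7430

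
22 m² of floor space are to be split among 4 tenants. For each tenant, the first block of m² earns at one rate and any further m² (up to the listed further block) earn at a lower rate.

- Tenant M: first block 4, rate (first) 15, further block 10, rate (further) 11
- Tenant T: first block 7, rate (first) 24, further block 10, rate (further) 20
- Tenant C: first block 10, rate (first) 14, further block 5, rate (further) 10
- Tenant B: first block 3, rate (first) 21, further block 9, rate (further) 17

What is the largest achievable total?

465

Order all 8 blocks by rate: Tenant T/first 24 > Tenant B/first 21 > Tenant T/second 20 > Tenant B/second 17 > Tenant M/first 15 > Tenant C/first 14 > Tenant M/second 11 > Tenant C/second 10.
Fill Tenant T first block (7 at 24) — 15 left.
Tenant B/first (21): +3 — 12 left.
Tenant T/second (20): +10 — 2 left.
2 remain; put them into Tenant B second at 17.
Total = 24×7 + 21×3 + 20×10 + 17×2 = 465.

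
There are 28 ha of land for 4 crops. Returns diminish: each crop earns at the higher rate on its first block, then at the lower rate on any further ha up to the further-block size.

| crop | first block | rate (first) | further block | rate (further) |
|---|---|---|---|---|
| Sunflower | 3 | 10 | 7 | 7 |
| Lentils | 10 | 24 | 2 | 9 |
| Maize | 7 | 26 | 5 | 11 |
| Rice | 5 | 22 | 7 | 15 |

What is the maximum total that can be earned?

Order all 8 blocks by rate: Maize/T1 26 > Lentils/T1 24 > Rice/T1 22 > Rice/T2 15 > Maize/T2 11 > Sunflower/T1 10 > Lentils/T2 9 > Sunflower/T2 7.
Fill Maize T1 block (7 at 26) — 21 left.
Fill Lentils T1 block (10 at 24) — 11 left.
Rice/T1 (22): +5 — 6 left.
Rice T2 at 15: only 6 left, fill 6.
Total = 26×7 + 24×10 + 22×5 + 15×6 = 622.

622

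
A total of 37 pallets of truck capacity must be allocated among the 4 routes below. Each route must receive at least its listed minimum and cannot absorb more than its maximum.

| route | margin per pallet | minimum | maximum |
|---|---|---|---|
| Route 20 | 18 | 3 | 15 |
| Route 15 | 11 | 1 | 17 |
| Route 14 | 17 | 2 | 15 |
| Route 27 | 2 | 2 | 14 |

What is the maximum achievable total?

Meeting every minimum uses 3+1+2+2 = 8 pallets, leaving 29.
Highest margin per pallet first: Route 20 18 > Route 14 17 > Route 15 11 > Route 27 2.
Route 20: +12 to 15 (cap) → 17 left.
Route 14 takes 13 more to reach its cap of 15 → 4 left.
Route 15: +4 (room for 16) → 5. Pool exhausted.
Total = 18×15 + 11×5 + 17×15 + 2×2 = 584.

584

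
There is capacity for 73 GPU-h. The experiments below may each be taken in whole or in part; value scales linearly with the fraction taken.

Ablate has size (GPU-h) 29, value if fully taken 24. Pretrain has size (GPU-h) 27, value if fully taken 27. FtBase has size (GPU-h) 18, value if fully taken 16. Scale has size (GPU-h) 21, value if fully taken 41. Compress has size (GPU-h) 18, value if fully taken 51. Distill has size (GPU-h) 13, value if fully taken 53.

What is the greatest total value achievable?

Sort by value density: Distill 53/13≈4.08, Compress 51/18≈2.83, Scale 41/21≈1.95, Pretrain 27/27≈1, FtBase 16/18≈0.889, Ablate 24/29≈0.828.
All 13 GPU-h of Distill fit (value 53) ; 60 remain.
Take all of Compress (18 GPU-h, value 51) ; 42 GPU-h left.
Take all of Scale (21 GPU-h, value 41) ; 21 GPU-h left.
21 GPU-h left: a 21/27 share of Pretrain gives 27×21/27 = 21.
Total value = 166.

166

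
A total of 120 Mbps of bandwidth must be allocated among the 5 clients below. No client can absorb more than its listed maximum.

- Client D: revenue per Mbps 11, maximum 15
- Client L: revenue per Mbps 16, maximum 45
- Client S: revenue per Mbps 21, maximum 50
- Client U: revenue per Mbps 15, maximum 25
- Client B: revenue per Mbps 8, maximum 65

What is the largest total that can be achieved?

2145

Order the clients by revenue per Mbps: Client S 21 > Client L 16 > Client U 15 > Client D 11 > Client B 8.
Give Client S 50 to hit its cap of 50 → 70 left.
Give Client L 45 to hit its cap of 45 → 25 left.
Client U takes 25 to reach its cap of 25 → 0 left.
Total = 16×45 + 21×50 + 15×25 = 2145.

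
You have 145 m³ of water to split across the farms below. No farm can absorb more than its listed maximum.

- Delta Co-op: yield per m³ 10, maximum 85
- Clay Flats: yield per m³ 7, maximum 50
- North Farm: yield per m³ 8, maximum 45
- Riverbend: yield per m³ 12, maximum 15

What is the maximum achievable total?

1390

Highest yield per m³ first: Riverbend 12 > Delta Co-op 10 > North Farm 8 > Clay Flats 7.
Riverbend: +15 to 15 (cap) — 130 left.
Delta Co-op: +85 to 85 (cap) — 45 left.
North Farm takes 45 to reach its cap of 45 — 0 left.
Total = 10×85 + 8×45 + 12×15 = 1390.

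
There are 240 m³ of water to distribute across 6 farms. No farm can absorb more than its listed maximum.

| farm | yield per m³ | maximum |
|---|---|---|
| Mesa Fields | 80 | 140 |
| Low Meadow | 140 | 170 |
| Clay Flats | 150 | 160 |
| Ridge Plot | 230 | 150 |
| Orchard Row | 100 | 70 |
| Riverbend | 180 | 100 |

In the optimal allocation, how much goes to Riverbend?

90

Order the farms by yield per m³: Ridge Plot 230 > Riverbend 180 > Clay Flats 150 > Low Meadow 140 > Orchard Row 100 > Mesa Fields 80.
Give Ridge Plot 150 to hit its cap of 150 ; 90 left.
Only 90 left; Riverbend takes them to reach 90.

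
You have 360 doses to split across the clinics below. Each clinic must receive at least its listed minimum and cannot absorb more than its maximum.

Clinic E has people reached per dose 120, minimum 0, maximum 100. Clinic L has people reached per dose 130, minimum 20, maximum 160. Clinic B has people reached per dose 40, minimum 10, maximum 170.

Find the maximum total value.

Meeting every minimum uses 0+20+10 = 30 doses, leaving 330.
Highest people reached per dose first: Clinic L 130 > Clinic E 120 > Clinic B 40.
Give Clinic L 140 more to hit its cap of 160 ; 190 left.
Clinic E takes 100 more to reach its cap of 100 ; 90 left.
Only 90 left; Clinic B takes them to reach 100.
Total = 120×100 + 130×160 + 40×100 = 36800.

36800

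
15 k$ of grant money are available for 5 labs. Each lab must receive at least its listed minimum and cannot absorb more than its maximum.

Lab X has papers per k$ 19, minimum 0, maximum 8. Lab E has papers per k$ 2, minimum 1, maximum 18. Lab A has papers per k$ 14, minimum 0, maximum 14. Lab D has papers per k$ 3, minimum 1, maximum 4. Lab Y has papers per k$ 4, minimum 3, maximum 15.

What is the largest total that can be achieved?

Meeting every minimum uses 0+1+0+1+3 = 5 k$, leaving 10.
Order the labs by papers per k$: Lab X 19 > Lab A 14 > Lab Y 4 > Lab D 3 > Lab E 2.
Lab X takes 8 more to reach its cap of 8 — 2 left.
Lab A: +2 (room for 14) → 2. Pool exhausted.
Total = 19×8 + 2×1 + 14×2 + 3×1 + 4×3 = 197.

197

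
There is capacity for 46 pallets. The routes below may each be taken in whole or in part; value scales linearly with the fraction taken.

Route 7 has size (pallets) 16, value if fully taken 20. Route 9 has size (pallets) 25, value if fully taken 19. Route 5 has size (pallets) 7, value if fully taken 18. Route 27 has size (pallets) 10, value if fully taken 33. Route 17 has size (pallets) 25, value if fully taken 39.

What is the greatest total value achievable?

95

Rank by value-to-size ratio: Route 27 33/10≈3.3, Route 5 18/7≈2.57, Route 17 39/25≈1.56, Route 7 20/16≈1.25, Route 9 19/25≈0.76.
Take all of Route 27 (10 pallets, value 33) — 36 pallets left.
All 7 pallets of Route 5 fit (value 18) — 29 remain.
All 25 pallets of Route 17 fit (value 39) — 4 remain.
Fill the last 4 pallets with part of Route 7: 4/16 of it earns 5.
Total value = 95.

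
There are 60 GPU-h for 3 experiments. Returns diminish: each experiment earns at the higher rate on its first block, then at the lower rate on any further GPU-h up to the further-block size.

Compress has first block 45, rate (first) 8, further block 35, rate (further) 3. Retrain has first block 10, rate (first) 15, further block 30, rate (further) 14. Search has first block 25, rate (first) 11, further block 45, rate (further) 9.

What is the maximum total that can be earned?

790

Rank every tier by rate: Retrain/first 15 > Retrain/second 14 > Search/first 11 > Search/second 9 > Compress/first 8 > Compress/second 3.
Fill Retrain first block (10 at 15) → 50 left.
Retrain/second (14): +30 → 20 left.
20 remain; put them into Search first at 11.
Total = 15×10 + 14×30 + 11×20 = 790.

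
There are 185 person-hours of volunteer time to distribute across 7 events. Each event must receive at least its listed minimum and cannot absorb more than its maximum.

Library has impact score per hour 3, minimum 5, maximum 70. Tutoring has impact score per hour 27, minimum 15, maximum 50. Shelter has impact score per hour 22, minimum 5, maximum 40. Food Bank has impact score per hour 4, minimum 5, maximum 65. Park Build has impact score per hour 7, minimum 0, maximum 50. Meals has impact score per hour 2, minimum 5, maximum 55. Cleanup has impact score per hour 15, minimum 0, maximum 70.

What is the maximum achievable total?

3395

Meeting every minimum uses 5+15+5+5+0+5+0 = 35 person-hours, leaving 150.
Order the events by impact score per hour: Tutoring 27 > Shelter 22 > Cleanup 15 > Park Build 7 > Food Bank 4 > Library 3 > Meals 2.
Tutoring takes 35 more to reach its cap of 50 → 115 left.
Shelter: +35 to 40 (cap) → 80 left.
Cleanup takes 70 more to reach its cap of 70 → 10 left.
Park Build has room for 50 more but only 10 remain, so it gets 10.
Total = 3×5 + 27×50 + 22×40 + 4×5 + 7×10 + 2×5 + 15×70 = 3395.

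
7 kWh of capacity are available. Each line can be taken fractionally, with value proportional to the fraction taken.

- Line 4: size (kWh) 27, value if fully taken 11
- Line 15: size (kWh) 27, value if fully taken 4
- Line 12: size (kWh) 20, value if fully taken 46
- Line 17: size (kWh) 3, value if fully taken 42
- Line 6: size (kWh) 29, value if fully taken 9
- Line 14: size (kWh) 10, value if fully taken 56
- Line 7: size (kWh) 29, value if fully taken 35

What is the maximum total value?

64.4

Rank by value-to-size ratio: Line 17 42/3≈14, Line 14 56/10≈5.6, Line 12 46/20≈2.3, Line 7 35/29≈1.21, Line 4 11/27≈0.407, Line 6 9/29≈0.31, Line 15 4/27≈0.148.
All 3 kWh of Line 17 fit (value 42) ; 4 remain.
Fill the last 4 kWh with part of Line 14: 4/10 of it earns 22.4.
Total value = 64.4.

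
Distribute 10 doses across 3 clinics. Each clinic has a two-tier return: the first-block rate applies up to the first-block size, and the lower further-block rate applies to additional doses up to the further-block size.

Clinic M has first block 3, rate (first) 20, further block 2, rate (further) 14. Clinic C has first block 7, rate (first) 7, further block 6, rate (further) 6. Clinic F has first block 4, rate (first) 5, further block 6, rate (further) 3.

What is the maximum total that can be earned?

Rank every tier by rate: Clinic M/first 20 > Clinic M/second 14 > Clinic C/first 7 > Clinic C/second 6 > Clinic F/first 5 > Clinic F/second 3.
Clinic M/first (20): +3 → 7 left.
Clinic M/second (14): +2 → 5 left.
Clinic C first at 7: only 5 left, fill 5.
Total = 20×3 + 14×2 + 7×5 = 123.

123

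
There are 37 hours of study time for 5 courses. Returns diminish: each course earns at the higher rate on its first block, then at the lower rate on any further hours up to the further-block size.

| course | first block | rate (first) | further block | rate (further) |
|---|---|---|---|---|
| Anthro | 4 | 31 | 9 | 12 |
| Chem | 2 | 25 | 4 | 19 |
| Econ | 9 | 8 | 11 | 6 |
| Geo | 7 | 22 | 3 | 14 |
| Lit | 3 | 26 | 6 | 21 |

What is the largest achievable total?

746

Order all 10 blocks by rate: Anthro/T1 31 > Lit/T1 26 > Chem/T1 25 > Geo/T1 22 > Lit/T2 21 > Chem/T2 19 > Geo/T2 14 > Anthro/T2 12 > Econ/T1 8 > Econ/T2 6.
Fill Anthro T1 block (4 at 31) — 33 left.
Fill Lit T1 block (3 at 26) — 30 left.
Chem T1 at 25: fill all 2 — 28 left.
Geo/T1 (22): +7 — 21 left.
Lit T2 at 21: fill all 6 — 15 left.
Fill Chem T2 block (4 at 19) — 11 left.
Geo/T2 (14): +3 — 8 left.
Anthro/T2: +8 of 9 at 12; pool empty.
Total = 31×4 + 26×3 + 25×2 + 22×7 + 21×6 + 19×4 + 14×3 + 12×8 = 746.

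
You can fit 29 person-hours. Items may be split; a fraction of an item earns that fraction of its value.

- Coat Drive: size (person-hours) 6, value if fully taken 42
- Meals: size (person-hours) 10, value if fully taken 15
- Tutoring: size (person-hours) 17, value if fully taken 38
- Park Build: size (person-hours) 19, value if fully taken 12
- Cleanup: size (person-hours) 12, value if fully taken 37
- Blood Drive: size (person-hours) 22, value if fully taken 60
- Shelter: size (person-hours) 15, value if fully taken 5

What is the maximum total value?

109

Rank by value-to-size ratio: Coat Drive 42/6≈7, Cleanup 37/12≈3.08, Blood Drive 60/22≈2.73, Tutoring 38/17≈2.24, Meals 15/10≈1.5, Park Build 12/19≈0.632, Shelter 5/15≈0.333.
Coat Drive: take in full, 6 person-hours for value 42 — 23 left.
All 12 person-hours of Cleanup fit (value 37) — 11 remain.
11 person-hours left: a 11/22 share of Blood Drive gives 60×11/22 = 30.
Total value = 109.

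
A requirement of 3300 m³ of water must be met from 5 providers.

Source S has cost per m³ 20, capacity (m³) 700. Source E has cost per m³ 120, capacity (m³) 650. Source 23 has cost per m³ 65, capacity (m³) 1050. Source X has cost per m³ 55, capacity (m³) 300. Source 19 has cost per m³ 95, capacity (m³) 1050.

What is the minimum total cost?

222500

Use providers in increasing cost order.
Source S (20): use full 700 ; 2600 m³ to go.
Source X at 55: take all 300 m³ ; 2300 still needed.
Source 23 (65): use full 1050 ; 1250 m³ to go.
Source 19 (95): use full 1050 ; 200 m³ to go.
Source E (120): take the remaining 200 ; done.
Cost = 700×20 + 300×55 + 1050×65 + 1050×95 + 200×120 = 222500.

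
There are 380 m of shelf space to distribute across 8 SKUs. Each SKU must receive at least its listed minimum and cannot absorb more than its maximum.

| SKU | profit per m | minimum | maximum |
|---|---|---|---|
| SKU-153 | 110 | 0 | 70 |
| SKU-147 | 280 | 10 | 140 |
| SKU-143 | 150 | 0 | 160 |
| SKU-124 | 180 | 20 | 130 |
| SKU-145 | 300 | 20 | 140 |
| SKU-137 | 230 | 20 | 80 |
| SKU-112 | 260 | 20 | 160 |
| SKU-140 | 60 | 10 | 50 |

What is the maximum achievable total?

Meeting every minimum uses 0+10+0+20+20+20+20+10 = 100 m, leaving 280.
Order the SKUs by profit per m: SKU-145 300 > SKU-147 280 > SKU-112 260 > SKU-137 230 > SKU-124 180 > SKU-143 150 > SKU-153 110 > SKU-140 60.
SKU-145 takes 120 more to reach its cap of 140 ; 160 left.
Give SKU-147 130 more to hit its cap of 140 ; 30 left.
SKU-112: +30 (room for 140) → 50. Pool exhausted.
Total = 280×140 + 180×20 + 300×140 + 230×20 + 260×50 + 60×10 = 103000.

103000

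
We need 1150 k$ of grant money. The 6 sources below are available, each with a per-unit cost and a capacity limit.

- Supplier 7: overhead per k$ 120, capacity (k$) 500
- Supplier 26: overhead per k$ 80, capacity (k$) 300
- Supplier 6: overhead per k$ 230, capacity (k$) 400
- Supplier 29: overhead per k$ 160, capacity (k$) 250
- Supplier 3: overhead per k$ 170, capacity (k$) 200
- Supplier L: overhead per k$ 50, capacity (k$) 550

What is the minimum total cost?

87500

Use sources in increasing cost order.
Take 550 from Supplier L at 50 → need 600 more.
Supplier 26 at 80: take all 300 k$ → 300 still needed.
Take 300 from Supplier 7 at 120 to finish.
Supplier 29, Supplier 3, Supplier 6: unused.
Cost = 550×50 + 300×80 + 300×120 = 87500.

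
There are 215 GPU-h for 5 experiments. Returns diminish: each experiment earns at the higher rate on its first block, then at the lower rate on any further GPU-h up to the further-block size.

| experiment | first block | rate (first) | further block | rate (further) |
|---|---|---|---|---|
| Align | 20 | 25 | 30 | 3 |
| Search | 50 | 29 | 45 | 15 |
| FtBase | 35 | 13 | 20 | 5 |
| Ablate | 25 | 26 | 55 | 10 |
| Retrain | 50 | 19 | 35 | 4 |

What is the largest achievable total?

4550

Order all 10 blocks by rate: Search/first 29 > Ablate/first 26 > Align/first 25 > Retrain/first 19 > Search/second 15 > FtBase/first 13 > Ablate/second 10 > FtBase/second 5 > Retrain/second 4 > Align/second 3.
Search/first (29): +50 → 165 left.
Fill Ablate first block (25 at 26) → 140 left.
Align first at 25: fill all 20 → 120 left.
Fill Retrain first block (50 at 19) → 70 left.
Fill Search second block (45 at 15) → 25 left.
FtBase first at 13: only 25 left, fill 25.
Total = 29×50 + 26×25 + 25×20 + 19×50 + 15×45 + 13×25 = 4550.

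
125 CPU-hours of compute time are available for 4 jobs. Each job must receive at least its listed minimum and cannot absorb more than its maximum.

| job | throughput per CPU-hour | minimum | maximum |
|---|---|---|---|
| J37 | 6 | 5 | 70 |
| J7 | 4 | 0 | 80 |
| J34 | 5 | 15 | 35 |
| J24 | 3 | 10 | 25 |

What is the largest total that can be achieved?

Meeting every minimum uses 5+0+15+10 = 30 CPU-hours, leaving 95.
Order the jobs by throughput per CPU-hour: J37 6 > J34 5 > J7 4 > J24 3.
J37: +65 to 70 (cap) → 30 left.
Give J34 20 more to hit its cap of 35 → 10 left.
J7: +10 (room for 80) → 10. Pool exhausted.
Total = 6×70 + 4×10 + 5×35 + 3×10 = 665.

665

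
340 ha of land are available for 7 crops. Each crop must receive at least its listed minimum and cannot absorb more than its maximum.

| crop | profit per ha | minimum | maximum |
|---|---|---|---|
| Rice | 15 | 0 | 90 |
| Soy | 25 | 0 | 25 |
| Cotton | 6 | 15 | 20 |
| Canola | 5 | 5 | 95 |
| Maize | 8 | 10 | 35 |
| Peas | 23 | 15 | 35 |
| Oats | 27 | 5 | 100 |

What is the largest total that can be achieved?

6055

Meeting every minimum uses 0+0+15+5+10+15+5 = 50 ha, leaving 290.
Rank by profit per ha: Oats 27 > Soy 25 > Peas 23 > Rice 15 > Maize 8 > Cotton 6 > Canola 5.
Oats takes 95 more to reach its cap of 100 ; 195 left.
Soy: +25 to 25 (cap) ; 170 left.
Peas takes 20 more to reach its cap of 35 ; 150 left.
Rice: +90 to 90 (cap) ; 60 left.
Maize: +25 to 35 (cap) ; 35 left.
Cotton takes 5 more to reach its cap of 20 ; 30 left.
Canola has room for 90 more but only 30 remain, so it gets 35.
Total = 15×90 + 25×25 + 6×20 + 5×35 + 8×35 + 23×35 + 27×100 = 6055.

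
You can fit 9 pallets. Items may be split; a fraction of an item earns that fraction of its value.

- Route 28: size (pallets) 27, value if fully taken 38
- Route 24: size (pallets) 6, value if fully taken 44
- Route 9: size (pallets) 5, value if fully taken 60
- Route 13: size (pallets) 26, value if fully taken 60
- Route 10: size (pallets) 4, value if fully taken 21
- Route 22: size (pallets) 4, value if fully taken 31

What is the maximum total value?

Rank by value-to-size ratio: Route 9 60/5≈12, Route 22 31/4≈7.75, Route 24 44/6≈7.33, Route 10 21/4≈5.25, Route 13 60/26≈2.31, Route 28 38/27≈1.41.
Route 9: take in full, 5 pallets for value 60 ; 4 left.
Take all of Route 22 (4 pallets, value 31) ; 0 pallets left.
Total value = 91.

91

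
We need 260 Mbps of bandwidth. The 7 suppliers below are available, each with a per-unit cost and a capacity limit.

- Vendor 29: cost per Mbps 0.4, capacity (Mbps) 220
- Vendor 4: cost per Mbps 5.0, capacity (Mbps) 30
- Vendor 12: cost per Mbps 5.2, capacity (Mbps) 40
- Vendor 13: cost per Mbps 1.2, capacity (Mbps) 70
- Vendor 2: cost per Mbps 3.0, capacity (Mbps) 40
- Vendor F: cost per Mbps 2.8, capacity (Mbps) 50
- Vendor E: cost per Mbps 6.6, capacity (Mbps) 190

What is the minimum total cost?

Cheapest first:
Take 220 from Vendor 29 at 0.4 → need 40 more.
Vendor 13 at 1.2: take 40 of its 70 → requirement met.
Vendor F, Vendor 2, Vendor 4, Vendor 12, Vendor E: unused.
Cost = 220×0.4 + 40×1.2 = 136.

136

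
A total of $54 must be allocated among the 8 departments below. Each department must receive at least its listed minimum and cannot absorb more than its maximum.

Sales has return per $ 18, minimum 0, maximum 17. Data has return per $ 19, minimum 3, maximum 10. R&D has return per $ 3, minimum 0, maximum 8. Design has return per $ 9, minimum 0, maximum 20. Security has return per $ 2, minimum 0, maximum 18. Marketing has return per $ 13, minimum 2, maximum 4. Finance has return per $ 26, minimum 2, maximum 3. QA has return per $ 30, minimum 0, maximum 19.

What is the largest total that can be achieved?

Meeting every minimum uses 0+3+0+0+0+2+2+0 = 7 $, leaving 47.
Order the departments by return per $: QA 30 > Finance 26 > Data 19 > Sales 18 > Marketing 13 > Design 9 > R&D 3 > Security 2.
QA takes 19 more to reach its cap of 19 ; 28 left.
Finance takes 1 more to reach its cap of 3 ; 27 left.
Data: +7 to 10 (cap) ; 20 left.
Sales: +17 to 17 (cap) ; 3 left.
Give Marketing 2 more to hit its cap of 4 ; 1 left.
Design has room for 20 more but only 1 remain, so it gets 1.
Total = 18×17 + 19×10 + 9×1 + 13×4 + 26×3 + 30×19 = 1205.

1205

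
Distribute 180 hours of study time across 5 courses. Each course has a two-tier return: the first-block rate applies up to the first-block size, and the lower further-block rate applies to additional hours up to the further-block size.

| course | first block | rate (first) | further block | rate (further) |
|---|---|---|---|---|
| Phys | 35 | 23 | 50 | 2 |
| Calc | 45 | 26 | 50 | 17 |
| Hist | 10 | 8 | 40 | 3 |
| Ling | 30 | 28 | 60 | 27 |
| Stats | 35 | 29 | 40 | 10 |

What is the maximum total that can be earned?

4875

Rank every tier by rate: Stats/tier1 29 > Ling/tier1 28 > Ling/tier2 27 > Calc/tier1 26 > Phys/tier1 23 > Calc/tier2 17 > Stats/tier2 10 > Hist/tier1 8 > Hist/tier2 3 > Phys/tier2 2.
Stats/tier1 (29): +35 → 145 left.
Fill Ling tier1 block (30 at 28) → 115 left.
Ling/tier2 (27): +60 → 55 left.
Fill Calc tier1 block (45 at 26) → 10 left.
Phys/tier1: +10 of 35 at 23; pool empty.
Total = 29×35 + 28×30 + 27×60 + 26×45 + 23×10 = 4875.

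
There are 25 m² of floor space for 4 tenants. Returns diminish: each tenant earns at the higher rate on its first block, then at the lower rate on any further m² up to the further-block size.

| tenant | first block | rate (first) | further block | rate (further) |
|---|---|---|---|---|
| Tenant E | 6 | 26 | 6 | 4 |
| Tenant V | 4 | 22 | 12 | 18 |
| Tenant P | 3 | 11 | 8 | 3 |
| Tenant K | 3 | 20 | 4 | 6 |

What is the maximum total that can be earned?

Rank every tier by rate: Tenant E/first 26 > Tenant V/first 22 > Tenant K/first 20 > Tenant V/second 18 > Tenant P/first 11 > Tenant K/second 6 > Tenant E/second 4 > Tenant P/second 3.
Fill Tenant E first block (6 at 26) → 19 left.
Tenant V/first (22): +4 → 15 left.
Fill Tenant K first block (3 at 20) → 12 left.
Tenant V second at 18: fill all 12 → 0 left.
Total = 26×6 + 22×4 + 20×3 + 18×12 = 520.

520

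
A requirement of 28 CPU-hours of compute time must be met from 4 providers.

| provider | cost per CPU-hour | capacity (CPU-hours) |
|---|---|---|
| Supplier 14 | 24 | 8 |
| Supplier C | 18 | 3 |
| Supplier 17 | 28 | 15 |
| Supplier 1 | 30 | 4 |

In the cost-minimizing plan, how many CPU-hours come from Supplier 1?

2

Cheapest first:
Supplier C (18): use full 3 ; 25 CPU-hours to go.
Take 8 from Supplier 14 at 24 ; need 17 more.
Supplier 17 at 28: take all 15 CPU-hours ; 2 still needed.
Take 2 from Supplier 1 at 30 to finish.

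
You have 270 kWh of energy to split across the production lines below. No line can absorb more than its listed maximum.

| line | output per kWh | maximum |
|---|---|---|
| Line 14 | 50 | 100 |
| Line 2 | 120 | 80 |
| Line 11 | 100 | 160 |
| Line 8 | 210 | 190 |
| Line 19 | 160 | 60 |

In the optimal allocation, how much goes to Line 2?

Order the production lines by output per kWh: Line 8 210 > Line 19 160 > Line 2 120 > Line 11 100 > Line 14 50.
Line 8 takes 190 to reach its cap of 190 ; 80 left.
Give Line 19 60 to hit its cap of 60 ; 20 left.
Line 2: +20 (room for 80) → 20. Pool exhausted.

20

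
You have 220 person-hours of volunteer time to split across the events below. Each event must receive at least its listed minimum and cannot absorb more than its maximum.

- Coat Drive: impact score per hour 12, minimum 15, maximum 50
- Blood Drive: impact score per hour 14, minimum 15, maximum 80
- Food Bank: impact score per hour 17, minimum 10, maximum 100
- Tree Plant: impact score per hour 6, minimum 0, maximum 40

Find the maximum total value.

3300

Meeting every minimum uses 15+15+10+0 = 40 person-hours, leaving 180.
Order the events by impact score per hour: Food Bank 17 > Blood Drive 14 > Coat Drive 12 > Tree Plant 6.
Give Food Bank 90 more to hit its cap of 100 — 90 left.
Blood Drive: +65 to 80 (cap) — 25 left.
Coat Drive: +25 (room for 35) → 40. Pool exhausted.
Total = 12×40 + 14×80 + 17×100 = 3300.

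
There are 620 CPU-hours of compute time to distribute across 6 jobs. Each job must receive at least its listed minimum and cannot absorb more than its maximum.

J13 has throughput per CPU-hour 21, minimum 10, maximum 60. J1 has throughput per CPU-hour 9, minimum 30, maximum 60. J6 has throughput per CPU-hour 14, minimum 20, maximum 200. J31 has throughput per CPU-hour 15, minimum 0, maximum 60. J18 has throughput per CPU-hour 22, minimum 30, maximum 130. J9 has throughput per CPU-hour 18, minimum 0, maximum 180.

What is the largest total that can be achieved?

10770

Meeting every minimum uses 10+30+20+0+30+0 = 90 CPU-hours, leaving 530.
Order the jobs by throughput per CPU-hour: J18 22 > J13 21 > J9 18 > J31 15 > J6 14 > J1 9.
Give J18 100 more to hit its cap of 130 — 430 left.
J13 takes 50 more to reach its cap of 60 — 380 left.
Give J9 180 more to hit its cap of 180 — 200 left.
J31 takes 60 more to reach its cap of 60 — 140 left.
Only 140 left; J6 takes them to reach 160.
Total = 21×60 + 9×30 + 14×160 + 15×60 + 22×130 + 18×180 = 10770.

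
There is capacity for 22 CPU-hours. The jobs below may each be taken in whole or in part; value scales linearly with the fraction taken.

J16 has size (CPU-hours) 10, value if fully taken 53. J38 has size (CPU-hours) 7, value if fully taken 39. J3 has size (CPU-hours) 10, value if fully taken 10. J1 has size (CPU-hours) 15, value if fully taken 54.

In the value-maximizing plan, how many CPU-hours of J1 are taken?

Rank by value-to-size ratio: J38 39/7≈5.57, J16 53/10≈5.3, J1 54/15≈3.6, J3 10/10≈1.
Take all of J38 (7 CPU-hours, value 39) — 15 CPU-hours left.
All 10 CPU-hours of J16 fit (value 53) — 5 remain.
Only 5 CPU-hours remain; take 5/15 of J1 for value 54×5/15 = 18.

5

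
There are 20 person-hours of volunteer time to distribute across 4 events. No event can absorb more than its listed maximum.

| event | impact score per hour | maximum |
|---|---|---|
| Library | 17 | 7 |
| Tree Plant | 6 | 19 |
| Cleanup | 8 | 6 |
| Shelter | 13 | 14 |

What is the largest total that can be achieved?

288

Order the events by impact score per hour: Library 17 > Shelter 13 > Cleanup 8 > Tree Plant 6.
Library: +7 to 7 (cap) — 13 left.
Only 13 left; Shelter takes them to reach 13.
Total = 17×7 + 13×13 = 288.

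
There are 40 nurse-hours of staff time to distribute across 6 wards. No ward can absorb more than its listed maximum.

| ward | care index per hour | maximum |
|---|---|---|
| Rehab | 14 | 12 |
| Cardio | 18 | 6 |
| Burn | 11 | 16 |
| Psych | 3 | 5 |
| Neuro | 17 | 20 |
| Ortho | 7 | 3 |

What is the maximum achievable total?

Rank by care index per hour: Cardio 18 > Neuro 17 > Rehab 14 > Burn 11 > Ortho 7 > Psych 3.
Give Cardio 6 to hit its cap of 6 — 34 left.
Give Neuro 20 to hit its cap of 20 — 14 left.
Rehab: +12 to 12 (cap) — 2 left.
Only 2 left; Burn takes them to reach 2.
Total = 14×12 + 18×6 + 11×2 + 17×20 = 638.

638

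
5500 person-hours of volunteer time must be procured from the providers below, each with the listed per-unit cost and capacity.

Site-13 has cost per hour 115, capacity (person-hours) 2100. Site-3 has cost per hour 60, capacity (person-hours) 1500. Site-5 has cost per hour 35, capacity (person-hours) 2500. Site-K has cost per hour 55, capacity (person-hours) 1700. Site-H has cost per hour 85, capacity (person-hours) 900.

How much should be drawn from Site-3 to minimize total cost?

Use providers in increasing cost order.
Site-5 at 35: take all 2500 person-hours → 3000 still needed.
Site-K at 55: take all 1700 person-hours → 1300 still needed.
Site-3 at 60: take 1300 of its 1500 → requirement met.
Site-H, Site-13: unused.

1300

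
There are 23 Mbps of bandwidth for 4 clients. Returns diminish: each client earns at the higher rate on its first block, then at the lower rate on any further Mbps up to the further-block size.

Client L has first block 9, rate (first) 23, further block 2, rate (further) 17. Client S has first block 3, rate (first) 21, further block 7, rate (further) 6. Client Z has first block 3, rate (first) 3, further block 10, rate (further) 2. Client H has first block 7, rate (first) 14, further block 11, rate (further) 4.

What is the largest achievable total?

Treat each block as its own option and order by rate: Client L/tier1 23 > Client S/tier1 21 > Client L/tier2 17 > Client H/tier1 14 > Client S/tier2 6 > Client H/tier2 4 > Client Z/tier1 3 > Client Z/tier2 2.
Fill Client L tier1 block (9 at 23) — 14 left.
Fill Client S tier1 block (3 at 21) — 11 left.
Fill Client L tier2 block (2 at 17) — 9 left.
Client H/tier1 (14): +7 — 2 left.
2 remain; put them into Client S tier2 at 6.
Total = 23×9 + 21×3 + 17×2 + 14×7 + 6×2 = 414.

414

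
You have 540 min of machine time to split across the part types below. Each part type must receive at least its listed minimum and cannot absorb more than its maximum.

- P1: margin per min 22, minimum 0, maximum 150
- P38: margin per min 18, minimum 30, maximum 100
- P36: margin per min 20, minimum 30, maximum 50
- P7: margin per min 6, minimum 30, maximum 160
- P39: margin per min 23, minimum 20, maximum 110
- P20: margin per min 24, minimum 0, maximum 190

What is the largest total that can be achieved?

Meeting every minimum uses 0+30+30+30+20+0 = 110 min, leaving 430.
Highest margin per min first: P20 24 > P39 23 > P1 22 > P36 20 > P38 18 > P7 6.
Give P20 190 more to hit its cap of 190 — 240 left.
Give P39 90 more to hit its cap of 110 — 150 left.
Give P1 150 more to hit its cap of 150 — 0 left.
Total = 22×150 + 18×30 + 20×30 + 6×30 + 23×110 + 24×190 = 11710.

11710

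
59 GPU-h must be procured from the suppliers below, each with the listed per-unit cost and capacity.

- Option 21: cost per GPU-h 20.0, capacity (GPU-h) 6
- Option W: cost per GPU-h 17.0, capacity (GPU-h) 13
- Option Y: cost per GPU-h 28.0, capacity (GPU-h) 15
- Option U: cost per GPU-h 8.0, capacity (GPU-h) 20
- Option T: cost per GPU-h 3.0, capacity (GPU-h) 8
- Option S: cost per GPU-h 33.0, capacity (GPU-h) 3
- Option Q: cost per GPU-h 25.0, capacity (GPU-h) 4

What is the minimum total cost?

Fill from the cheapest supplier first.
Option T at 3.0: take all 8 GPU-h — 51 still needed.
Take 20 from Option U at 8.0 — need 31 more.
Take 13 from Option W at 17.0 — need 18 more.
Option 21 at 20.0: take all 6 GPU-h — 12 still needed.
Option Q at 25.0: take all 4 GPU-h — 8 still needed.
Option Y at 28.0: take 8 of its 15 — requirement met.
Option S: unused.
Cost = 8×3.0 + 20×8.0 + 13×17.0 + 6×20.0 + 4×25.0 + 8×28.0 = 849.

849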